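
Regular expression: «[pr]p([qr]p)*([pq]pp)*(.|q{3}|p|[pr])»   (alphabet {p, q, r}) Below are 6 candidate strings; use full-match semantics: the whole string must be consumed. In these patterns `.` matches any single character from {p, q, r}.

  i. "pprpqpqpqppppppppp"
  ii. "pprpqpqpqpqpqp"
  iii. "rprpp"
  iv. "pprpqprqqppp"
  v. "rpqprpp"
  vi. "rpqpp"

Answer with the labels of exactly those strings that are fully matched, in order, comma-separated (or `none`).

i, iii, v, vi

i → match
ii → no match
iii → match
iv → no match
v → match
vi → match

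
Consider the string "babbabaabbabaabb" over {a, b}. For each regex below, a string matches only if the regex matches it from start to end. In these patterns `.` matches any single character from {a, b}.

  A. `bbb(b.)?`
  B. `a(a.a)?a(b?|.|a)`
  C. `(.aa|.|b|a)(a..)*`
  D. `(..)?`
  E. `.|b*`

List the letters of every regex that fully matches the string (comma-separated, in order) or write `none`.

C

A → no match — must start with "bbb"
B → no match — must start with "a"
C → match
D → no match
E → no match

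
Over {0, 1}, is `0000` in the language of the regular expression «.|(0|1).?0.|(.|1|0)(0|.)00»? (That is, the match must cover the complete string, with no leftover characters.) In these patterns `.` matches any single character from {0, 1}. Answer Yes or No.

Yes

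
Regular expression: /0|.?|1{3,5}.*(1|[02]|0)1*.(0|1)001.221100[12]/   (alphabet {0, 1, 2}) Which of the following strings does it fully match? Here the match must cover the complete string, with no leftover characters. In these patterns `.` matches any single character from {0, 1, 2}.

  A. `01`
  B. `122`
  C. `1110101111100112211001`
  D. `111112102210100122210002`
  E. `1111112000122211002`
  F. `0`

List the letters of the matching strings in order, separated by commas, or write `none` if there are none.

A. `01` → no match
B. `122` → no match
C → match
D → no match
E → match
F. `0` → match

C, E, F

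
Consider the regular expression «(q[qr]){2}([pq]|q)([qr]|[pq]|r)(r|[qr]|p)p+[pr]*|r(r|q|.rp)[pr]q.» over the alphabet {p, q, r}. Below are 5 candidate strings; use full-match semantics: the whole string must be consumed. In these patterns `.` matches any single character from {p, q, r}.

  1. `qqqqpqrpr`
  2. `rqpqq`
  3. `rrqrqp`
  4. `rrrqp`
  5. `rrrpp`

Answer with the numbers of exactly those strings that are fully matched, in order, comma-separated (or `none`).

1 → match
2 → match
3 → no match
4 → match
5 → no match

1, 2, 4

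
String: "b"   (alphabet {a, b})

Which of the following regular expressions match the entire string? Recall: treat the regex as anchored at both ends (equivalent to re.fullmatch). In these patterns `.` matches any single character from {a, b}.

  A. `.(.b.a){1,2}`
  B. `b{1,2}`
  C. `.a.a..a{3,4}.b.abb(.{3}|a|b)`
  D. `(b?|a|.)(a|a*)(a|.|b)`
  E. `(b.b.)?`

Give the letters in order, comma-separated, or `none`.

B, D

A → no match — must end with "a"
B → match
C → no match
D → match
E → no match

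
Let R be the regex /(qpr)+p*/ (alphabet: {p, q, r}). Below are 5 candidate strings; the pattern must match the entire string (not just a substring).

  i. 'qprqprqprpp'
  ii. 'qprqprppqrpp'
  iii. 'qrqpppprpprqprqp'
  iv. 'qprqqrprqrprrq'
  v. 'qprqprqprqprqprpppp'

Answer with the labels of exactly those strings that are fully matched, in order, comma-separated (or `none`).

i. 'qprqprqprpp' → match
ii. 'qprqprppqrpp' → no match
iii → no match — must start with 'qpr'
iv → no match
v → match

i, v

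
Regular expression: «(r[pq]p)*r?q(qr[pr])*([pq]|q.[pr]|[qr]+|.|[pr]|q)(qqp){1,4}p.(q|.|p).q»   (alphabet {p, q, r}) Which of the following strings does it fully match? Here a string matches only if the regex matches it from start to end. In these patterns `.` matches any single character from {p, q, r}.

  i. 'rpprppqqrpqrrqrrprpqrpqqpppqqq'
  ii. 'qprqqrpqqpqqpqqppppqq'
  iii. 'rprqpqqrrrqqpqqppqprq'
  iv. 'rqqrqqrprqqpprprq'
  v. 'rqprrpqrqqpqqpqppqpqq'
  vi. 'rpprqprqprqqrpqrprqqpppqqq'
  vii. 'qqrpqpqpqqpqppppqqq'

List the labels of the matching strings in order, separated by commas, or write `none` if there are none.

vi

i → no match
ii → no match
iii → no match
iv → no match
v → no match
vi → match
vii → no match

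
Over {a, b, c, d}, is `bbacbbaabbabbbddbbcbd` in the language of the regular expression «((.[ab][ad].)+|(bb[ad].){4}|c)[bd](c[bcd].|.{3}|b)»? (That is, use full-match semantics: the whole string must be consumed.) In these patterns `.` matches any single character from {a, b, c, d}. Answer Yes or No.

No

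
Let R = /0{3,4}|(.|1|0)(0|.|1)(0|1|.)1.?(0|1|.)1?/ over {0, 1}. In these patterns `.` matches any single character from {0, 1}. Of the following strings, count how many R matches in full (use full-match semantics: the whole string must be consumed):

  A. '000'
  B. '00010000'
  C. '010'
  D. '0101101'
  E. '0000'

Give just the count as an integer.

3

A → match
B → no match
C → no match
D → match
E → match
Total matched: 3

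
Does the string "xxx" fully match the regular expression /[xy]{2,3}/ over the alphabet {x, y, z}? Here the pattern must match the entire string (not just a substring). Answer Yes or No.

Yes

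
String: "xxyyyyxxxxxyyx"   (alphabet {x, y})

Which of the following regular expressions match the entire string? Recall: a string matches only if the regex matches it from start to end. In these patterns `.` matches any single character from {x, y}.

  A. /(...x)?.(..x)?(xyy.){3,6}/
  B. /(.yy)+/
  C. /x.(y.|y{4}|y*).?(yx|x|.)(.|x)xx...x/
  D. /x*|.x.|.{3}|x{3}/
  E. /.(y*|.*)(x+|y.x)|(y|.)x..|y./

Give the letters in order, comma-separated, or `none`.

C, E

A → no match
B → no match — must end with "yy"
C → match
D → no match
E → match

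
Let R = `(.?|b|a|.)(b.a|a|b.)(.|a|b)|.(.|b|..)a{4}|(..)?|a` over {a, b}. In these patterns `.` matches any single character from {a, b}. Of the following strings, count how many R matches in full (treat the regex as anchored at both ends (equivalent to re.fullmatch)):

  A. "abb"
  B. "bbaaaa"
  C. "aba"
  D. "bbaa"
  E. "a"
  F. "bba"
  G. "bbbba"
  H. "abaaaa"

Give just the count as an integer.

A → no match
B → match
C → no match
D → match
E → match
F → match
G → no match
H → match
Total matched: 5

5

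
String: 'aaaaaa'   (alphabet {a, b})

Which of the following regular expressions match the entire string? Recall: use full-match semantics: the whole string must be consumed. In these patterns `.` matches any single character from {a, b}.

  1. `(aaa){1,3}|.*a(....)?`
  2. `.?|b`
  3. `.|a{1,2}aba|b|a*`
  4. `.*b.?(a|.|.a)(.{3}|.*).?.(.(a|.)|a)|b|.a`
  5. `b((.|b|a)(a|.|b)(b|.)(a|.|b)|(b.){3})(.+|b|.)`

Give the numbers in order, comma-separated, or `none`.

1, 3

1 → match
2 → no match
3 → match
4 → no match
5 → no match — must start with 'b'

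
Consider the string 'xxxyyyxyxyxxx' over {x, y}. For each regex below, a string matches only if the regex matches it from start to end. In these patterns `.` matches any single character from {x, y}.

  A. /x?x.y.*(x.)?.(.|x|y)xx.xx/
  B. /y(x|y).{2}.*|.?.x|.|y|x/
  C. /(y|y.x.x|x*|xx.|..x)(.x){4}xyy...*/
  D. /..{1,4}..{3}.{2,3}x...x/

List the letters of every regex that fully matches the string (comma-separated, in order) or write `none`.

A → no match
B → no match
C → no match
D → match

D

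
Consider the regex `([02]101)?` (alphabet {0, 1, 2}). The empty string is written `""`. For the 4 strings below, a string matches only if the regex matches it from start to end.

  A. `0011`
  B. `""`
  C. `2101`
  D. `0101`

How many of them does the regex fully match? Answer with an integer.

3

A. `0011` → no match
B. `""` → match
C. `2101` → match
D. `0101` → match
Total matched: 3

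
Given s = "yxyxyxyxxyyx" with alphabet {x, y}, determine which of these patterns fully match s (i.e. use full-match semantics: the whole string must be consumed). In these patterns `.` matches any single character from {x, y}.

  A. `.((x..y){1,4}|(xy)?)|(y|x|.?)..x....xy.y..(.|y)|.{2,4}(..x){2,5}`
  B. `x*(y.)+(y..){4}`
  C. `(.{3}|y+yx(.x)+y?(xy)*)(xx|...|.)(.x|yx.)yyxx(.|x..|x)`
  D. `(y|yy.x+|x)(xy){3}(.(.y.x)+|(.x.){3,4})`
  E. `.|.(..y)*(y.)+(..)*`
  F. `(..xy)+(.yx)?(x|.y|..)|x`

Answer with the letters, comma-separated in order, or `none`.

A → match
B → no match
C → no match
D → match
E → no match
F → no match

A, D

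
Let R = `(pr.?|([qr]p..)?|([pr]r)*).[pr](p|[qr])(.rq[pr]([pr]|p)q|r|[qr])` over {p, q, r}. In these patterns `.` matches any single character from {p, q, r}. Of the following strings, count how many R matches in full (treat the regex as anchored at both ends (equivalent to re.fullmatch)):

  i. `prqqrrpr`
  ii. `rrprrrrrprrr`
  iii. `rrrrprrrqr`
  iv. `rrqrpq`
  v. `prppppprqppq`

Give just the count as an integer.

4

i → no match
ii → match
iii → match
iv → match
v → match
Total matched: 4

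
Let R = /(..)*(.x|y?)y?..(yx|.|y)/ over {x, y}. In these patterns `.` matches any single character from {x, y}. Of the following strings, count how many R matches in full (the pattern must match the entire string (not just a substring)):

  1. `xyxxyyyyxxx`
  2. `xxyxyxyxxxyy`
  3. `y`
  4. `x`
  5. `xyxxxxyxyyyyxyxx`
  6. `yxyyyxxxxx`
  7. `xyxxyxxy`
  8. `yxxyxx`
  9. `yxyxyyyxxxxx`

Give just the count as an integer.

1. `xyxxyyyyxxx` → match
2. `xxyxyxyxxxyy` → no match
3. `y` → no match
4. `x` → no match
5 → no match
6. `yxyyyxxxxx` → no match
7. `xyxxyxxy` → match
8. `yxxyxx` → no match
9. `yxyxyyyxxxxx` → no match
Total matched: 2

2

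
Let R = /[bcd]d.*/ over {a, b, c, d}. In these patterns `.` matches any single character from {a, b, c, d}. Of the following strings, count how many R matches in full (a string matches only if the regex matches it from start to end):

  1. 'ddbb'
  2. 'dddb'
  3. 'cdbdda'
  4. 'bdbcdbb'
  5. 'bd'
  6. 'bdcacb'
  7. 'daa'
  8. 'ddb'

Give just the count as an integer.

1 → match
2 → match
3 → match
4 → match
5 → match
6 → match
7 → no match
8 → match
Total matched: 7

7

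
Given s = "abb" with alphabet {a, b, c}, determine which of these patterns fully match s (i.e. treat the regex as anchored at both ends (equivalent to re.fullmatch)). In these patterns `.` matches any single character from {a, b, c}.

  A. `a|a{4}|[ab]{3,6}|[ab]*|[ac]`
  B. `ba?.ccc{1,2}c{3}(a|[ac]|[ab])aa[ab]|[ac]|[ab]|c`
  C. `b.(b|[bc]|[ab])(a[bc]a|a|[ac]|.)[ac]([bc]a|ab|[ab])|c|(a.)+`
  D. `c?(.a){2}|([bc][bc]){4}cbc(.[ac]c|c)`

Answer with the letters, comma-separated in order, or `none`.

A → match
B → no match
C → no match
D → no match

A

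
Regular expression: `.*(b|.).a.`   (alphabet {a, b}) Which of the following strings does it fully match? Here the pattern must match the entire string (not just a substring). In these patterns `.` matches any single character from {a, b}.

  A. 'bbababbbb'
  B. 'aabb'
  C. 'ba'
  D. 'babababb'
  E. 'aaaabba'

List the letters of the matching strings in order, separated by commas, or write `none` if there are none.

none

A → no match
B → no match
C → no match
D → no match
E → no match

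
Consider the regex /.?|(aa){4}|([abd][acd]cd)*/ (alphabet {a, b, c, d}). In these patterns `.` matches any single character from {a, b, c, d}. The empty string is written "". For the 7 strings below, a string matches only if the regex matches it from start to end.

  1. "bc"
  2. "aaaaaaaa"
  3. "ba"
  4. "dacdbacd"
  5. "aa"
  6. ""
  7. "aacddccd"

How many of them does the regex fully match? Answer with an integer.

1. "bc" → no match
2. "aaaaaaaa" → match
3. "ba" → no match
4. "dacdbacd" → match
5. "aa" → no match
6. "" → match
7. "aacddccd" → match
Total matched: 4

4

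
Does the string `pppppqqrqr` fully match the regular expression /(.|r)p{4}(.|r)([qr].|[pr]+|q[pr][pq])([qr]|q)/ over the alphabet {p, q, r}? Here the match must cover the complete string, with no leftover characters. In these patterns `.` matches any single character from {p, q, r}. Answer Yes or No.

Yes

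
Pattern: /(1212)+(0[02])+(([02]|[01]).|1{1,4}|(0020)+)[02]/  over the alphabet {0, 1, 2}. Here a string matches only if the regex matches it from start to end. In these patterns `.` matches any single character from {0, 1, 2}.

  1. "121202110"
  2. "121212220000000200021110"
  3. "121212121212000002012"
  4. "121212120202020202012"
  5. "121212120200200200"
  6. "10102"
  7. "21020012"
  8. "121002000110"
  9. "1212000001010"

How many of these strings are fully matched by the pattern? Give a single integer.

3

1 → match
2 → no match
3 → match
4 → match
5 → no match
6 → no match — must start with "1212"
7 → no match — must start with "1212"
8 → no match — must start with "1212"
9 → no match
Total matched: 3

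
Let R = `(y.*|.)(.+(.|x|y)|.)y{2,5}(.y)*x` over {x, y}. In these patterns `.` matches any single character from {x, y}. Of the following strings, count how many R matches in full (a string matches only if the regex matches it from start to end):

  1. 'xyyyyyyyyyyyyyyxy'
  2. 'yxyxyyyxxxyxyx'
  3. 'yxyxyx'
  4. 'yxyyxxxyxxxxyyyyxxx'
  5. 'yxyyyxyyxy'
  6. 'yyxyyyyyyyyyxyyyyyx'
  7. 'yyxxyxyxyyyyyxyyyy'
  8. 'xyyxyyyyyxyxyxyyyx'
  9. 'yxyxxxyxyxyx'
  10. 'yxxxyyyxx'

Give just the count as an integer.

1 → no match — must end with 'x'
2 → no match
3 → no match
4 → no match
5 → no match — must end with 'x'
6 → match
7 → no match — must end with 'x'
8 → match
9 → no match
10 → no match
Total matched: 2

2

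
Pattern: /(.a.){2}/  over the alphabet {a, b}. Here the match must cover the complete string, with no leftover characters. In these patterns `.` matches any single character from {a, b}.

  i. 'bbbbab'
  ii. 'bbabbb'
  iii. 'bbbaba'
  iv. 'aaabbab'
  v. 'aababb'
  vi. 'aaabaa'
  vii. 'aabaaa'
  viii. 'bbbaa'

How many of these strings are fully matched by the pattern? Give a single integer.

2

i → no match
ii → no match
iii → no match
iv → no match
v → no match
vi → match
vii → match
viii → no match
Total matched: 2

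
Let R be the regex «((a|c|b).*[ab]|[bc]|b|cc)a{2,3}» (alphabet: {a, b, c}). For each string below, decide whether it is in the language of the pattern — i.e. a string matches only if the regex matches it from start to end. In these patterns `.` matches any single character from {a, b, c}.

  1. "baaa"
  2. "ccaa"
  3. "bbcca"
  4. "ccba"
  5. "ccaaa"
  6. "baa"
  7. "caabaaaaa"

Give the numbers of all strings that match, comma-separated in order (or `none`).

1 → match
2 → match
3 → no match
4 → no match
5 → match
6 → match
7 → match

1, 2, 5, 6, 7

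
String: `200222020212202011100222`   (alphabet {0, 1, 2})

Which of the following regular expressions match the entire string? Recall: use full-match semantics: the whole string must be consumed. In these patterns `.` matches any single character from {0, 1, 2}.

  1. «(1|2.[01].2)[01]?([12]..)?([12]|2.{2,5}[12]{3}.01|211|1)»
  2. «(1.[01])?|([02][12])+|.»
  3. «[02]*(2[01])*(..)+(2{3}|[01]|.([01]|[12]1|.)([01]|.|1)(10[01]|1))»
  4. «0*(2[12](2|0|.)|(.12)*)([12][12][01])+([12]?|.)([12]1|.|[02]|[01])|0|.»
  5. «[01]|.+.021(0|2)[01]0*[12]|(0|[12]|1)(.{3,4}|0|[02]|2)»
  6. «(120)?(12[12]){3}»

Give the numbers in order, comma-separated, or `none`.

1 → no match
2 → no match
3 → match
4 → no match
5 → no match
6 → no match

3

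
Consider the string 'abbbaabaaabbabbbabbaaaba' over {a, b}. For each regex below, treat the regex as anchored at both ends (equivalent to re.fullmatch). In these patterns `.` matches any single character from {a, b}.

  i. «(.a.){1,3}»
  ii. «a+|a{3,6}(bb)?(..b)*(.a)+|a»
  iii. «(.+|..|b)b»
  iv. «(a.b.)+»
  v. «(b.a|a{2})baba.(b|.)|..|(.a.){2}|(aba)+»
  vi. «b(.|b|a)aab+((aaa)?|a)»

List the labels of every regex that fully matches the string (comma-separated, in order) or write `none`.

i → no match
ii → no match
iii → no match — must end with 'b'
iv → match
v → no match
vi → no match — must start with 'b'

iv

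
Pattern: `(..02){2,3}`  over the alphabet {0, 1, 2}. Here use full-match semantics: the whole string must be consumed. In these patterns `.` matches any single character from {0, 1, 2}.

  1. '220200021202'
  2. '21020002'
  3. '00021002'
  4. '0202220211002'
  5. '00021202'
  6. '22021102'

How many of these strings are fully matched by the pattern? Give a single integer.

1. '220200021202' → match
2. '21020002' → match
3. '00021002' → match
4 → no match
5. '00021202' → match
6. '22021102' → match
Total matched: 5

5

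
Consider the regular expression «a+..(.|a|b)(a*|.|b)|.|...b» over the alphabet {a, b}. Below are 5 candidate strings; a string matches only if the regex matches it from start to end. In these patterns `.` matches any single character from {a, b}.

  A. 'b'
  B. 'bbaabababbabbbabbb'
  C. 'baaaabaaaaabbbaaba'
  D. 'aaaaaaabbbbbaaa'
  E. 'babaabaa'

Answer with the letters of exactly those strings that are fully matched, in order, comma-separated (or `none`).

A → match
B → no match
C → no match
D → no match
E → no match

A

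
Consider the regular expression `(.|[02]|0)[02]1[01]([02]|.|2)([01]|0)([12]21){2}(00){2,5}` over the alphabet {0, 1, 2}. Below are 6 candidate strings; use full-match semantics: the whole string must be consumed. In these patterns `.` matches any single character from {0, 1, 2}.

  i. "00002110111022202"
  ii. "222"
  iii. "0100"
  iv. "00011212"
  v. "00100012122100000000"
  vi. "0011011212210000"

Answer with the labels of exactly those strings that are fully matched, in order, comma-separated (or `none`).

i → no match — must end with "00"
ii. "222" → no match — must end with "00"
iii. "0100" → no match
iv. "00011212" → no match — must end with "00"
v → match
vi → match

v, vi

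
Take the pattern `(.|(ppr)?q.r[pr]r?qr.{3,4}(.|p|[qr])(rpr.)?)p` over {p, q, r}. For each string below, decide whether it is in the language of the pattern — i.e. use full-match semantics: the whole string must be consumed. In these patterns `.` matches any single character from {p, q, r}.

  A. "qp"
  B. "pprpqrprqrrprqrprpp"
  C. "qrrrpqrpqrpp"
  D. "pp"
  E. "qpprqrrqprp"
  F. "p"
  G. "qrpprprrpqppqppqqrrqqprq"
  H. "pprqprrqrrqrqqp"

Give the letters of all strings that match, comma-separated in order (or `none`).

A, D, H

A. "qp" → match
B → no match
C. "qrrrpqrpqrpp" → no match
D. "pp" → match
E. "qpprqrrqprp" → no match
F. "p" → no match
G → no match — must end with "p"
H → match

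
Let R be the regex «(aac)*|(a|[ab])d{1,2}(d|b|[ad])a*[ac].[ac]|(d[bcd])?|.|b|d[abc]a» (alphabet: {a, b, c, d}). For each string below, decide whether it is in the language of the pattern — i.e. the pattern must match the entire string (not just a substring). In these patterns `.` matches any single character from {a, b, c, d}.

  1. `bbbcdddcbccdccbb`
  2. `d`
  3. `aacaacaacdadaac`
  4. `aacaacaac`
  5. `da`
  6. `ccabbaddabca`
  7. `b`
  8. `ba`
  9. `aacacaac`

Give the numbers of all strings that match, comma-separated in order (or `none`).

1 → no match
2 → match
3 → no match
4 → match
5 → no match
6 → no match
7 → match
8 → no match
9 → no match

2, 4, 7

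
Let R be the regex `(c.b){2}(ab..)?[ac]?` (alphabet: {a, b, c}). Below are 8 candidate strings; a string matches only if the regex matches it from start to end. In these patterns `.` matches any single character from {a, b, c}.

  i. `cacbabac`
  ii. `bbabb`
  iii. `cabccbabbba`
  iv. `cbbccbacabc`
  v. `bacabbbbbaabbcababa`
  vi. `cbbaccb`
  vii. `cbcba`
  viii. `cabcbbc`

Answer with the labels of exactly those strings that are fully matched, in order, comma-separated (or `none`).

iii, viii

i → no match
ii → no match — must start with `c`
iii → match
iv → no match
v → no match — must start with `c`
vi → no match
vii → no match
viii → match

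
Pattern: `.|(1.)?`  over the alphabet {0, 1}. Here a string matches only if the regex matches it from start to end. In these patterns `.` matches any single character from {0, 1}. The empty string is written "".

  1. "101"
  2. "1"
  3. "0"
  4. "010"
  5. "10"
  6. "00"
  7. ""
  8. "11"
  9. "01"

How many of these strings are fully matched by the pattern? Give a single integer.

1 → no match
2 → match
3 → match
4 → no match
5 → match
6 → no match
7 → match
8 → match
9 → no match
Total matched: 5

5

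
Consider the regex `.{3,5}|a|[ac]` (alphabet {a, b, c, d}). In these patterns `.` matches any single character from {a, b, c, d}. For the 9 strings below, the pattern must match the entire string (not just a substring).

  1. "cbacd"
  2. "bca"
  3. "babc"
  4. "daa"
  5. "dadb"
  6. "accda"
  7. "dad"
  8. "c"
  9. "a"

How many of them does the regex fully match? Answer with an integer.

9

1 → match
2 → match
3 → match
4 → match
5 → match
6 → match
7 → match
8 → match
9 → match
Total matched: 9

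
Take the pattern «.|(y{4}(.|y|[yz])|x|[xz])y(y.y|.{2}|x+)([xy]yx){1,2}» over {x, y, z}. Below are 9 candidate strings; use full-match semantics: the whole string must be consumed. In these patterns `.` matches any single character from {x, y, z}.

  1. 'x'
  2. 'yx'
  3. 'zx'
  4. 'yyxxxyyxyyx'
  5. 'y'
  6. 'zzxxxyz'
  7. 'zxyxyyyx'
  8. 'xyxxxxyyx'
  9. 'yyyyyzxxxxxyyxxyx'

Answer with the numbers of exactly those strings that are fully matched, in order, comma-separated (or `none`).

1, 5, 8

1. 'x' → match
2. 'yx' → no match
3. 'zx' → no match
4. 'yyxxxyyxyyx' → no match
5. 'y' → match
6. 'zzxxxyz' → no match
7. 'zxyxyyyx' → no match
8. 'xyxxxxyyx' → match
9 → no match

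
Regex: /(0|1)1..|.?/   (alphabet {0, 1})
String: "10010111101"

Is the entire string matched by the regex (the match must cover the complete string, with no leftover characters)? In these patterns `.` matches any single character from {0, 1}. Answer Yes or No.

No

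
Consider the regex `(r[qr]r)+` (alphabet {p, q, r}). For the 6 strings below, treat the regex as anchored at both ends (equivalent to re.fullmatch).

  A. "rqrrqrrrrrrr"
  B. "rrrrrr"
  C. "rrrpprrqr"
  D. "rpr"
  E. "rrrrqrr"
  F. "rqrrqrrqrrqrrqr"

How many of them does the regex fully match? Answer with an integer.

A → match
B → match
C → no match
D → no match
E → no match
F → match
Total matched: 3

3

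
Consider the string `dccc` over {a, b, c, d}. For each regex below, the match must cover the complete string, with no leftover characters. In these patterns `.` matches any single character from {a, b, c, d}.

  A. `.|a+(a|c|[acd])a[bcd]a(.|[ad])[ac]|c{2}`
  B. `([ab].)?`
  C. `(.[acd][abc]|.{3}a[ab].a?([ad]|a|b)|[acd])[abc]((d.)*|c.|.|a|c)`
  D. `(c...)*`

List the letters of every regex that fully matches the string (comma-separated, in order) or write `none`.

A → no match
B → no match
C → match
D → no match

C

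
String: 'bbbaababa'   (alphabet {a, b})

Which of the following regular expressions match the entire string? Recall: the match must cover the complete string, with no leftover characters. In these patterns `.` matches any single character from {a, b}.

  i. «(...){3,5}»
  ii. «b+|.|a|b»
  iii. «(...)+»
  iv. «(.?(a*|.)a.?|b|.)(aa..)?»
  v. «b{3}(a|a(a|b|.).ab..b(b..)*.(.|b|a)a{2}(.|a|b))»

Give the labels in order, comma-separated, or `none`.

i → match
ii → no match
iii → match
iv → no match
v → no match

i, iii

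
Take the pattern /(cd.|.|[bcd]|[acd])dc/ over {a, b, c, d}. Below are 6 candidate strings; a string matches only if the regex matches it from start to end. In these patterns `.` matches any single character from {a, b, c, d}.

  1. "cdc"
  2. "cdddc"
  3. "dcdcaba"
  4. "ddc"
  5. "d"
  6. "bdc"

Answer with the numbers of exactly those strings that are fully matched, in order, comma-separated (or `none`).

1, 2, 4, 6

1 → match
2 → match
3 → no match — must end with "dc"
4 → match
5 → no match — must end with "dc"
6 → match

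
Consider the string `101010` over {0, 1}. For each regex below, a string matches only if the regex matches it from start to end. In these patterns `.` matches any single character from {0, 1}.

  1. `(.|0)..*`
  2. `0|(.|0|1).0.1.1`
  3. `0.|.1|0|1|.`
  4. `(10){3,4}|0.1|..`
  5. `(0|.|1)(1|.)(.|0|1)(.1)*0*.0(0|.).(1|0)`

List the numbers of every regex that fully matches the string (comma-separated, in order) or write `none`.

1, 4

1 → match
2 → no match
3 → no match
4 → match
5 → no match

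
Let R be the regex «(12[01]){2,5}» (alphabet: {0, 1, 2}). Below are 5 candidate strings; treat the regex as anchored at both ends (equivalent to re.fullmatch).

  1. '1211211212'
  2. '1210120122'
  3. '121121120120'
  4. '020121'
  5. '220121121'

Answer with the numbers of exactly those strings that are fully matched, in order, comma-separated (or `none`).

1 → no match
2 → no match
3 → match
4 → no match — must start with '12'
5 → no match — must start with '12'

3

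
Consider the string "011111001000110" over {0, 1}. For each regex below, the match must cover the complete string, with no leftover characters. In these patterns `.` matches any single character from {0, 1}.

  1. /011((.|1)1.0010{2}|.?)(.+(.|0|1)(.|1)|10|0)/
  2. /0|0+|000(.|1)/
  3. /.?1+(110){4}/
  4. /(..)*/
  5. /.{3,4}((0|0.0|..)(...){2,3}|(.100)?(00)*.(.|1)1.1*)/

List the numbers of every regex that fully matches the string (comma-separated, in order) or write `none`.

1 → match
2 → no match
3 → no match
4 → no match
5 → match

1, 5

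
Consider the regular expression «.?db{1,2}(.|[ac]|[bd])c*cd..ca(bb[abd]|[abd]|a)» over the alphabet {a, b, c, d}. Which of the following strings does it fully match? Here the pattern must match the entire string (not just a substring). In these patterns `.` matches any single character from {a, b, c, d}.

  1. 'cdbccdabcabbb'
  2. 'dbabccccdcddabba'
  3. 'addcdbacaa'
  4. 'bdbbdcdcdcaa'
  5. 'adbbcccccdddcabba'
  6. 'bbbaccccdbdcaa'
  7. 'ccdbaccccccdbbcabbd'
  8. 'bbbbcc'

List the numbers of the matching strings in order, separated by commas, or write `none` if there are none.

1 → match
2 → no match
3 → no match
4 → match
5 → match
6 → no match
7 → no match
8 → no match

1, 4, 5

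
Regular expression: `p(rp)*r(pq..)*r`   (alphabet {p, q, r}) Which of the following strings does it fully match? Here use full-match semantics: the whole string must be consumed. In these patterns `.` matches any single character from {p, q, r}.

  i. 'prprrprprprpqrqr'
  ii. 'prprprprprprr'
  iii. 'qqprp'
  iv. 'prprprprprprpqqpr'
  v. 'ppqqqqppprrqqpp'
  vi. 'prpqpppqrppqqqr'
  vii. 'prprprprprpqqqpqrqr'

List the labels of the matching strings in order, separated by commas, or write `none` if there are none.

ii, iv, vi, vii

i → no match
ii → match
iii → no match — must start with 'p'
iv → match
v → no match — must end with 'r'
vi → match
vii → match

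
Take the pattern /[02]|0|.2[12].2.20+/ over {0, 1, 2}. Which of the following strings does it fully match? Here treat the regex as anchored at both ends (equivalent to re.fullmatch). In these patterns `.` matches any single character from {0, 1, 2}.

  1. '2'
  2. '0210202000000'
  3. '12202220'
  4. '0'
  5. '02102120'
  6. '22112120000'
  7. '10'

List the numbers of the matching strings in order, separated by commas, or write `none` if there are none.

1, 2, 3, 4, 5, 6

1 → match
2 → match
3 → match
4 → match
5 → match
6 → match
7 → no match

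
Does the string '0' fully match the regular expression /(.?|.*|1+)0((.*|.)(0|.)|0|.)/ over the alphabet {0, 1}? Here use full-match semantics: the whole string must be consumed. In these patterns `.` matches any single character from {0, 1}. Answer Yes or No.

No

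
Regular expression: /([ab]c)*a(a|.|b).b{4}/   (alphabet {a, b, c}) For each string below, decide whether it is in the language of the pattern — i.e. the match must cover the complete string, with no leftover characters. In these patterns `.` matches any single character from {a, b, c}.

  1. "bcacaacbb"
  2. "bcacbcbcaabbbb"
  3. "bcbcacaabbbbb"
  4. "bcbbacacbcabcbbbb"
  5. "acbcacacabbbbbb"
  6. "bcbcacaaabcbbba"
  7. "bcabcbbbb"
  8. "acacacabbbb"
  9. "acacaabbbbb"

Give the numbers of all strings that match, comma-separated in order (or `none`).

3, 5, 7, 8, 9

1 → no match
2 → no match
3 → match
4 → no match
5 → match
6 → no match — must end with "b"
7 → match
8 → match
9 → match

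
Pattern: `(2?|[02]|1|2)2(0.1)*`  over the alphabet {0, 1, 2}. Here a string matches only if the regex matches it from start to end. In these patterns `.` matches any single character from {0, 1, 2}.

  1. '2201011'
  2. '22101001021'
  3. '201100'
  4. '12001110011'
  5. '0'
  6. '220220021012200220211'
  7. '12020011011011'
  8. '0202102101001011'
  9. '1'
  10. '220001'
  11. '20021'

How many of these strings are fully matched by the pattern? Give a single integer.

0

1 → no match
2 → no match
3 → no match
4 → no match
5 → no match
6 → no match
7 → no match
8 → no match
9 → no match
10 → no match
11 → no match
Total matched: 0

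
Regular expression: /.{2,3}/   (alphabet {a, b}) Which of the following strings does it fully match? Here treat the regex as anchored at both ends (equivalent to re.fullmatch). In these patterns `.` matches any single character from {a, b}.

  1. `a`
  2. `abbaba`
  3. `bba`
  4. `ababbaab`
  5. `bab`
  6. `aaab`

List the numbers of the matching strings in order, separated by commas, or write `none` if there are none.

3, 5

1 → no match
2 → no match
3 → match
4 → no match
5 → match
6 → no match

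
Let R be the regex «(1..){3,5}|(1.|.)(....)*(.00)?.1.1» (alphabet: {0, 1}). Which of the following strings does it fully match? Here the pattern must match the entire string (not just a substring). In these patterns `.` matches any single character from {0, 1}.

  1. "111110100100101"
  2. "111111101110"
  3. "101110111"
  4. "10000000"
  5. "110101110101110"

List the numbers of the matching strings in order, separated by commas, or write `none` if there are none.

1 → match
2 → match
3 → match
4 → no match
5 → match

1, 2, 3, 5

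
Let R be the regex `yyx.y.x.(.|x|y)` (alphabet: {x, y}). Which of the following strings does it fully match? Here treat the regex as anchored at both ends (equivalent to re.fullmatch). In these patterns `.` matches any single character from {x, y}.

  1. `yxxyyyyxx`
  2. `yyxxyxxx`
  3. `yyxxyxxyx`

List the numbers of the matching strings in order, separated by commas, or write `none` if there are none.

1 → no match — must start with `yyx`
2 → no match
3 → match

3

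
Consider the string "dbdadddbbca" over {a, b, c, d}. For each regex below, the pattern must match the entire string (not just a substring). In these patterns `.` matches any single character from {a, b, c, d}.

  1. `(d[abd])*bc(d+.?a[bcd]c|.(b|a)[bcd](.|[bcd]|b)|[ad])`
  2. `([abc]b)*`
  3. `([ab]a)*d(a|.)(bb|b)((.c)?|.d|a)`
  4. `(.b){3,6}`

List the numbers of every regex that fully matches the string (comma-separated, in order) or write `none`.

1 → match
2 → no match
3 → no match
4 → no match — must end with "b"

1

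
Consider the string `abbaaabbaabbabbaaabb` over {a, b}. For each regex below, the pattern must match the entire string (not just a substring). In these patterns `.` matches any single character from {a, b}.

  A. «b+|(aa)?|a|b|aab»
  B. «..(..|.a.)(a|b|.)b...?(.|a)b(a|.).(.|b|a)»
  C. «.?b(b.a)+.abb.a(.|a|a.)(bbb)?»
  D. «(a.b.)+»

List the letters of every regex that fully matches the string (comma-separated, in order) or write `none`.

D

A → no match
B → no match
C → no match
D → match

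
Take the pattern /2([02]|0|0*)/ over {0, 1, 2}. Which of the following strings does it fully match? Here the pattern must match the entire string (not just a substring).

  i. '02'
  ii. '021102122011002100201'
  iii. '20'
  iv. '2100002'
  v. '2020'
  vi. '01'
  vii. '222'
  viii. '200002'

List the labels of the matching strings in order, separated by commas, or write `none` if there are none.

i → no match — must start with '2'
ii → no match — must start with '2'
iii → match
iv → no match
v → no match
vi → no match — must start with '2'
vii → no match
viii → no match

iii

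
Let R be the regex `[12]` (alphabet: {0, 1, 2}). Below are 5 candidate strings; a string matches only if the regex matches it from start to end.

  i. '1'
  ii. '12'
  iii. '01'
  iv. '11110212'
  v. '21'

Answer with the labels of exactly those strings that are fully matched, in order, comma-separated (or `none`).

i

i → match
ii → no match
iii → no match
iv → no match
v → no match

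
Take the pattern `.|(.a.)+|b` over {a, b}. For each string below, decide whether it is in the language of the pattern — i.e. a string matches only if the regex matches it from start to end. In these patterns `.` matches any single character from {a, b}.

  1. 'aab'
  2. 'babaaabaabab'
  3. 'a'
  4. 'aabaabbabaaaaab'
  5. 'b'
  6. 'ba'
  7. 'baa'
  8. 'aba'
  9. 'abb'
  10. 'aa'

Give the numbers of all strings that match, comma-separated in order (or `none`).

1, 2, 3, 4, 5, 7

1 → match
2 → match
3 → match
4 → match
5 → match
6 → no match
7 → match
8 → no match
9 → no match
10 → no match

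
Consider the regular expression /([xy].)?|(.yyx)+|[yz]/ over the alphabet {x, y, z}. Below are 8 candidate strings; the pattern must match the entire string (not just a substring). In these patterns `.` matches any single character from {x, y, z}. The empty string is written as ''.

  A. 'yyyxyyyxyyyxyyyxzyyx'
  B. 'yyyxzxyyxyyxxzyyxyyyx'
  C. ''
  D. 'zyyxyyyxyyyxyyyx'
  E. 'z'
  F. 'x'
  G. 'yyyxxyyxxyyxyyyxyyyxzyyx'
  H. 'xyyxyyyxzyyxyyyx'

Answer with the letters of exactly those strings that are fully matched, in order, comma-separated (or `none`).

A → match
B → no match
C → match
D → match
E → match
F → no match
G → match
H → match

A, C, D, E, G, H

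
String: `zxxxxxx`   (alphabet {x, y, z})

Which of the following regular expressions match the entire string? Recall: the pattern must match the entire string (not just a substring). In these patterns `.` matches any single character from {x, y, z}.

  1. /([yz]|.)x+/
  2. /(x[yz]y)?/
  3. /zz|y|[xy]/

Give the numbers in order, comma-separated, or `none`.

1 → match
2 → no match
3 → no match

1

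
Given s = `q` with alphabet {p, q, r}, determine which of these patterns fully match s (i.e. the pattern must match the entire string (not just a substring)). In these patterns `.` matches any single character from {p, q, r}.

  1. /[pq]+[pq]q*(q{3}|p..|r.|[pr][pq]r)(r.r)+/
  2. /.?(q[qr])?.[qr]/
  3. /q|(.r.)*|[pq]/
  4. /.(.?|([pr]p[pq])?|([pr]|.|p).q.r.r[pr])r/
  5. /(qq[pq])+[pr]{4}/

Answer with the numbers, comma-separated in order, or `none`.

3

1 → no match — must end with `r`
2 → no match
3 → match
4 → no match — must end with `r`
5 → no match — must start with `qq`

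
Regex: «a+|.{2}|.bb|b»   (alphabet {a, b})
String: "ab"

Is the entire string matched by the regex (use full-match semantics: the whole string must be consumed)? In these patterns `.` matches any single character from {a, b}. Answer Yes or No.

Yes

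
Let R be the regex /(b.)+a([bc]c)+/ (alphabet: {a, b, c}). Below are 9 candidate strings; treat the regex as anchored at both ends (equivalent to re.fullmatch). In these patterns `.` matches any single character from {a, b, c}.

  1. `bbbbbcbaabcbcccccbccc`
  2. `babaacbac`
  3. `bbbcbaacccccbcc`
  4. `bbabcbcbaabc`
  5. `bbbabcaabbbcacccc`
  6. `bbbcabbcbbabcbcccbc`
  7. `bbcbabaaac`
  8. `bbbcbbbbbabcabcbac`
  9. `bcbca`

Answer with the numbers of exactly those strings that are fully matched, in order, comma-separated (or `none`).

1

1 → match
2 → no match
3 → no match
4 → no match
5 → no match
6 → no match
7 → no match
8 → no match
9 → no match — must end with `c`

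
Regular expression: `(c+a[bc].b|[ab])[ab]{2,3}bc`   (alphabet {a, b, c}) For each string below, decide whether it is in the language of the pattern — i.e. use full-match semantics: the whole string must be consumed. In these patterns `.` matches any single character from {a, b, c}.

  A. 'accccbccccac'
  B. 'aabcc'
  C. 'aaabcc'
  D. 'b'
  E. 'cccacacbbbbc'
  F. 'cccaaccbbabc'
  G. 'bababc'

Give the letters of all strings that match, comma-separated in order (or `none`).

A. 'accccbccccac' → no match — must end with 'bc'
B. 'aabcc' → no match — must end with 'bc'
C. 'aaabcc' → no match — must end with 'bc'
D. 'b' → no match — must end with 'bc'
E. 'cccacacbbbbc' → no match
F. 'cccaaccbbabc' → no match
G. 'bababc' → match

G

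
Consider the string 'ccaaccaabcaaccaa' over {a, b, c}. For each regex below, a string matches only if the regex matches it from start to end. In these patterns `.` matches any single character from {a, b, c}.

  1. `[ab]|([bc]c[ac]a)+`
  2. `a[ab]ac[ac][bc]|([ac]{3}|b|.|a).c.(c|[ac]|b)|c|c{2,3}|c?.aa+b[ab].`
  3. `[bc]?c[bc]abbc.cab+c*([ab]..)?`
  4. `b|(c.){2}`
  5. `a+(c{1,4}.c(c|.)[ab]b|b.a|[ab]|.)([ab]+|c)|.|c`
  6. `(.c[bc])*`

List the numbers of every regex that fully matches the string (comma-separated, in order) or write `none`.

1 → match
2 → no match
3 → no match
4 → no match
5 → no match
6 → no match

1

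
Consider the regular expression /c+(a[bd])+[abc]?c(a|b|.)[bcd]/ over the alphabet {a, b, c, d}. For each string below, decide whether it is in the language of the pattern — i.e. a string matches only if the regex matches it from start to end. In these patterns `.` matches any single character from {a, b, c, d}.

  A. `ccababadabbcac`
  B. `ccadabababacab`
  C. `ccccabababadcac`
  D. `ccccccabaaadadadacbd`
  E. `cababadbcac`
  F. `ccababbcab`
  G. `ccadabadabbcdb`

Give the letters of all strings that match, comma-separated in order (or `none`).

A, B, C, E, F, G

A → match
B → match
C → match
D → no match
E → match
F → match
G → match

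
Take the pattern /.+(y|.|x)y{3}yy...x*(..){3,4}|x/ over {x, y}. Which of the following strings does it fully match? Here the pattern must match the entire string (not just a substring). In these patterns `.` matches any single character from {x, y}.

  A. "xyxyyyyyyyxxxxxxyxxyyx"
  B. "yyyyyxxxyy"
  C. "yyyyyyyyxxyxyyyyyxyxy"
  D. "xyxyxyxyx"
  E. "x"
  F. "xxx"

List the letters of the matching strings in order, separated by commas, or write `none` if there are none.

A → match
B → no match
C → no match
D → no match
E → match
F → no match

A, E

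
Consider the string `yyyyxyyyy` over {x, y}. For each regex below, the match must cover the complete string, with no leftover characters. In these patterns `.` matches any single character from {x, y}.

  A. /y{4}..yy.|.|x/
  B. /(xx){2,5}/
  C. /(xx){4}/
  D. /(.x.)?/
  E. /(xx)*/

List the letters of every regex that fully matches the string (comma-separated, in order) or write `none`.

A → match
B → no match — must start with `xx`
C → no match — must start with `xx`
D → no match
E → no match

A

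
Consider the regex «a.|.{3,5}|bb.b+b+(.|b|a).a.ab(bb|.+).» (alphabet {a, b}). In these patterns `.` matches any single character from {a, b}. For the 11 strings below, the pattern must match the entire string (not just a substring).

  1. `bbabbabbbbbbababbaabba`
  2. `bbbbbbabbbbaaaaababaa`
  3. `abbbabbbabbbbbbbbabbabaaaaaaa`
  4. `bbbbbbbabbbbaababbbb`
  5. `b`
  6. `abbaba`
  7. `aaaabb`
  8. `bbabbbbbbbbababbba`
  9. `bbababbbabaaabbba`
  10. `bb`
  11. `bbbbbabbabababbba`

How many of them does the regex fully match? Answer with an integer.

1

1 → no match
2 → no match
3 → no match
4 → no match
5. `b` → no match
6. `abbaba` → no match
7. `aaaabb` → no match
8 → match
9 → no match
10. `bb` → no match
11 → no match
Total matched: 1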